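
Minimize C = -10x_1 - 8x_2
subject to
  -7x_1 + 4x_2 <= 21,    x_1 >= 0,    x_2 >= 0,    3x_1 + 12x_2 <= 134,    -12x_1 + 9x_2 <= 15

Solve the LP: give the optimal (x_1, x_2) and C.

x_1 = 134/3, x_2 = 0, minimum C = -1340/3

Vertices and C = -10x_1 - 8x_2:
  (0, 0) → C = 0
  (0, 5/3) → C = -40/3
  (134/3, 0) → C = -1340/3
  (6, 29/3) → C = -412/3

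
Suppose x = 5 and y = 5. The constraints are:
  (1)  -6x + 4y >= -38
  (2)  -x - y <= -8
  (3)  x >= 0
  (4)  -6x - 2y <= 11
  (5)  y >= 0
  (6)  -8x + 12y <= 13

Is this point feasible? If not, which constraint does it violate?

not feasible — violates (6)

Constraint (6): -8x + 12y = 20, which is not ≤ 13. All other constraints are satisfied.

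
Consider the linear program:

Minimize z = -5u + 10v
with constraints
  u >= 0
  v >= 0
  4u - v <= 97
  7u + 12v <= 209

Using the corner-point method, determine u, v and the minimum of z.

Extreme points and z = -5u + 10v:
  (0, 0) → z = 0
  (0, 209/12) → z = 1045/6
  (97/4, 0) → z = -485/4
  (1373/55, 157/55) → z = -1059/11

At the optimal vertex, v = 0 and 4u - v = 97.
Solving simultaneously gives u = 97/4, v = 0.

u = 97/4, v = 0, minimum z = -485/4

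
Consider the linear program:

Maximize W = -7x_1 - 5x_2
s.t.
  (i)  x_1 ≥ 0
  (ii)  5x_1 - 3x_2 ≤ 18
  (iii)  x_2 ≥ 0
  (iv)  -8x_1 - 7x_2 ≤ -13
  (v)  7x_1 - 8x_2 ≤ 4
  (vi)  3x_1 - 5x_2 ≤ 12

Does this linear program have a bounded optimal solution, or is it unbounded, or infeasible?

Vertices and W = -7x_1 - 5x_2:
  (0, 13/7) → W = -65/7
  (132/19, 106/19) → W = -1454/19
  (132/113, 59/113) → W = -1219/113
The feasible region has finitely many vertices and no improving ray; the maximum is -65/7 at (0, 13/7).

bounded optimum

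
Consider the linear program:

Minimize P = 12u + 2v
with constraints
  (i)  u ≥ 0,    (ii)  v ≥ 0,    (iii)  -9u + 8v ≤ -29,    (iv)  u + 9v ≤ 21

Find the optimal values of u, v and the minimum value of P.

u = 29/9, v = 0, minimum P = 116/3

Corner points and P = 12u + 2v:
  (29/9, 0) → P = 116/3
  (21, 0) → P = 252
  (429/89, 160/89) → P = 5468/89

At the optimal vertex, v = 0 and -9u + 8v = -29.
Solving simultaneously gives u = 29/9, v = 0.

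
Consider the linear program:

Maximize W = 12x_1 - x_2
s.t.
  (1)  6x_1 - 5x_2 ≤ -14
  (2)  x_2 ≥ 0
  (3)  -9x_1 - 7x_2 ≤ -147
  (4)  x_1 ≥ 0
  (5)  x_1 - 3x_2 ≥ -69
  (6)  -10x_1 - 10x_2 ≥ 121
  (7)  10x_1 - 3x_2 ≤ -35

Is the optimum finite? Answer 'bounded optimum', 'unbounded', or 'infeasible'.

infeasible

The boundaries -9x_1 - 7x_2 = -147 and x_1 = 0 meet at (0, 21), but that point violates -10x_1 - 10x_2 ≥ 121. Every candidate vertex is excluded by some other constraint, so the feasible region is empty.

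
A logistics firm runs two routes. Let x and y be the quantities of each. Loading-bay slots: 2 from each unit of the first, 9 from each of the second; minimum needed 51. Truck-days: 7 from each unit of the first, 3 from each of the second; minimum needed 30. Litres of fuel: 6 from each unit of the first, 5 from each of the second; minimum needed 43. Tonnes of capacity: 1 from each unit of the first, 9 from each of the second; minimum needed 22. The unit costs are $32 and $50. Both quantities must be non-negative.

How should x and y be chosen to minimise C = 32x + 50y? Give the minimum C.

Extreme points and C = 32x + 50y:
  (0, 10) → C = 500
  (51/2, 0) → C = 816
  (3, 5) → C = 346
  (21/17, 121/17) → C = 6722/17
The feasible region is unbounded (it extends along (0, 1), (1, 0)), but C strictly increases along every unbounded feasible direction, so there is no improving ray and the minimum is attained at a vertex.

The binding constraints are 2x + 9y = 51 and 6x + 5y = 43.
Solving simultaneously gives x = 3, y = 5.

x = 3, y = 5, minimum C = 346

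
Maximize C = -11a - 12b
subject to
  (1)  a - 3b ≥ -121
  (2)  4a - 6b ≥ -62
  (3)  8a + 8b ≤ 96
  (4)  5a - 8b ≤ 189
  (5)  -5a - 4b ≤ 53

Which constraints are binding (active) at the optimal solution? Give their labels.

Feasible corners and C = -11a - 12b:
  (1, 11) → C = -143
  (-283/23, 49/23) → C = 2525/23
  (285/13, -129/13) → C = -1587/13
  (83/15, -121/6) → C = 2717/15

The maximum is at (83/15, -121/6). Substituting into each constraint, equality holds for (4) and (5); the remaining constraints have slack.

(4) and (5)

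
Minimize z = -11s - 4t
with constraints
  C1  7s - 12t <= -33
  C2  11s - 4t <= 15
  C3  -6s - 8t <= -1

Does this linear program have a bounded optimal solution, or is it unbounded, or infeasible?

From the feasible point (3, 9/2), moving in the direction (4, 11) keeps every constraint satisfied while z decreases without bound.

unbounded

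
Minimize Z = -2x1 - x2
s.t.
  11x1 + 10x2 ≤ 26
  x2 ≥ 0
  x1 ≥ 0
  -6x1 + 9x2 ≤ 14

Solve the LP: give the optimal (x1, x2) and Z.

The optimum lies where 11x1 + 10x2 = 26 and x2 = 0.
Solving simultaneously gives x1 = 26/11, x2 = 0.

x1 = 26/11, x2 = 0, minimum Z = -52/11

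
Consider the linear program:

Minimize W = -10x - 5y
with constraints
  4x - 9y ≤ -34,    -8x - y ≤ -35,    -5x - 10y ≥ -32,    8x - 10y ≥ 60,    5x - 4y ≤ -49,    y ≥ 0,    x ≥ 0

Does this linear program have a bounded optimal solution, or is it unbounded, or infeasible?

infeasible

The boundaries y = 0 and x = 0 meet at (0, 0), but that point violates 4x - 9y ≤ -34. Every candidate vertex is excluded by some other constraint, so the feasible region is empty.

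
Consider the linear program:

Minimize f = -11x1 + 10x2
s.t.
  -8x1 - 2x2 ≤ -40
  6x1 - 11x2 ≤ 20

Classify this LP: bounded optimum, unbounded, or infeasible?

unbounded

From the feasible point (24/5, 4/5), moving in the direction (11, 6) keeps every constraint satisfied while f decreases without bound.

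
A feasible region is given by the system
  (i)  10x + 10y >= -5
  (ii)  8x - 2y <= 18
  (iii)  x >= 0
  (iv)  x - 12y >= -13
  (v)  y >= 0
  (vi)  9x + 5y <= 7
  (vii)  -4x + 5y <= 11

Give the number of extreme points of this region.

Pairwise boundary intersections that survive every other constraint:
  (0, 13/12)
  (0, 0)
  (19/113, 124/113)
  (7/9, 0)

4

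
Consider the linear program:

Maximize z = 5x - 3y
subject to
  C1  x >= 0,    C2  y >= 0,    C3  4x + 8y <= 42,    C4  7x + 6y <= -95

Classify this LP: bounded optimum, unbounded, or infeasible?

The boundaries x = 0 and y = 0 meet at (0, 0), but that point violates 7x + 6y ≤ -95. Every candidate vertex is excluded by some other constraint, so the feasible region is empty.

infeasible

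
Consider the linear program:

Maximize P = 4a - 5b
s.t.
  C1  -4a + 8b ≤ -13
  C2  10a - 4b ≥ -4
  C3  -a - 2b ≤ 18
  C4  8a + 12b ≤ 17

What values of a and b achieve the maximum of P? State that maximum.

Corner points and P = 4a - 5b:
  (-21/16, -73/32) → P = 197/32
  (73/28, -9/28) → P = 337/28
  (-10/3, -22/3) → P = 70/3
  (125/2, -161/4) → P = 1805/4

The optimum lies where -a - 2b = 18 and 8a + 12b = 17.
Solving simultaneously gives a = 125/2, b = -161/4.

a = 125/2, b = -161/4, maximum P = 1805/4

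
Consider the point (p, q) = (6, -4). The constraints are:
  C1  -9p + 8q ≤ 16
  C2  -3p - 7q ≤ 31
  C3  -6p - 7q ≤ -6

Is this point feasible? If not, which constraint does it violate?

C1: -86 ≤ 16 ✓
C2: 10 ≤ 31 ✓
C3: -8 ≤ -6 ✓

feasible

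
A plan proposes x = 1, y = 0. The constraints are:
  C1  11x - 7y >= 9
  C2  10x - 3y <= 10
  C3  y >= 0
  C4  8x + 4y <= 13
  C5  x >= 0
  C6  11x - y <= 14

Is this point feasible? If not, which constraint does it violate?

feasible

C1: 11 ≥ 9 ✓
C2: 10 ≤ 10 ✓
C3: 0 ≥ 0 ✓
C4: 8 ≤ 13 ✓
C5: 1 ≥ 0 ✓
C6: 11 ≤ 14 ✓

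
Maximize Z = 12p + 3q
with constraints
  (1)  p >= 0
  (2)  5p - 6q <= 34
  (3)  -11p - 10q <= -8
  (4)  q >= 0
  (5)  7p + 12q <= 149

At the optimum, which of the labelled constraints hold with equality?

Corner points and Z = 12p + 3q:
  (0, 4/5) → Z = 12/5
  (0, 149/12) → Z = 149/4
  (34/5, 0) → Z = 408/5
  (217/17, 169/34) → Z = 5715/34
  (8/11, 0) → Z = 96/11

The maximum is at (217/17, 169/34). Substituting into each constraint, equality holds for (2) and (5); the remaining constraints have slack.

(2) and (5)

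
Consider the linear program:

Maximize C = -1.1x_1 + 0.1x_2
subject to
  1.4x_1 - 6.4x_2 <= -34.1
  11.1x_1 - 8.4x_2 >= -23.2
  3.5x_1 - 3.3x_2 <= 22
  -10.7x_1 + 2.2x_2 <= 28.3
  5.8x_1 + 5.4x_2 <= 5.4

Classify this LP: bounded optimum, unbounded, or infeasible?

infeasible

The boundaries 1.4x_1 - 6.4x_2 = -34.1 and 11.1x_1 - 8.4x_2 = -23.2 meet at (3449/1482, 34603/5928), but that point violates 5.8x_1 + 5.4x_2 ≤ 5.4. Every candidate vertex is excluded by some other constraint, so the feasible region is empty.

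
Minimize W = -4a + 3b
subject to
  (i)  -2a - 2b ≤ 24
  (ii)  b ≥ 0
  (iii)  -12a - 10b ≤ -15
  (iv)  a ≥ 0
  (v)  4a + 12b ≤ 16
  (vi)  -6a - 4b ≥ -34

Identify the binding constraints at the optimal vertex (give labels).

(ii) and (v)

Extreme points and W = -4a + 3b:
  (5/4, 0) → W = -5
  (4, 0) → W = -16
  (5/26, 33/26) → W = 79/26

The minimum is at (4, 0). Substituting into each constraint, equality holds for (ii) and (v); the remaining constraints have slack.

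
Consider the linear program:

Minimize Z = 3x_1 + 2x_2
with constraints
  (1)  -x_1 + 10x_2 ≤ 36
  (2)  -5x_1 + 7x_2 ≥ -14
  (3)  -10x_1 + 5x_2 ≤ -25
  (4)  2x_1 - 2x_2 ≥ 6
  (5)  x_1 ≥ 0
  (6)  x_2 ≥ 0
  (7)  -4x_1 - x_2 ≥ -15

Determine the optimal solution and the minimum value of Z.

The optimum lies where -5x_1 + 7x_2 = -14 and 2x_1 - 2x_2 = 6.
Solving simultaneously gives x_1 = 7/2, x_2 = 1/2.

x_1 = 7/2, x_2 = 1/2, minimum Z = 23/2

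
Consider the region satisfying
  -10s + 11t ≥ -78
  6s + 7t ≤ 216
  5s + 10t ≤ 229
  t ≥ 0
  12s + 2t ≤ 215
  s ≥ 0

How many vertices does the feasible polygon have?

5

Of the 15 pairwise boundary intersections, those satisfying every inequality are:
  (39/5, 0)
  (2521/152, 607/76)
  (846/55, 1673/110)
  (0, 229/10)
  (0, 0)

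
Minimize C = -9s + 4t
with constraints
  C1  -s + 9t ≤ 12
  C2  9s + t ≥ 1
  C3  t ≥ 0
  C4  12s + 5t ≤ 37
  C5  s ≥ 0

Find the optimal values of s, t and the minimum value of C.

Corner points and C = -9s + 4t:
  (273/113, 181/113) → C = -1733/113
  (0, 4/3) → C = 16/3
  (1/9, 0) → C = -1
  (0, 1) → C = 4
  (37/12, 0) → C = -111/4

The optimum lies where t = 0 and 12s + 5t = 37.
Solving simultaneously gives s = 37/12, t = 0.

s = 37/12, t = 0, minimum C = -111/4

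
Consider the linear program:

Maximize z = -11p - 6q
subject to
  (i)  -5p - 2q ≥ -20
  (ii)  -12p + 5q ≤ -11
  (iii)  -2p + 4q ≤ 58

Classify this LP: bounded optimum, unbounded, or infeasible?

unbounded

From the feasible point (122/49, 185/49), moving in the direction (2, -5) keeps every constraint satisfied while z increases without bound.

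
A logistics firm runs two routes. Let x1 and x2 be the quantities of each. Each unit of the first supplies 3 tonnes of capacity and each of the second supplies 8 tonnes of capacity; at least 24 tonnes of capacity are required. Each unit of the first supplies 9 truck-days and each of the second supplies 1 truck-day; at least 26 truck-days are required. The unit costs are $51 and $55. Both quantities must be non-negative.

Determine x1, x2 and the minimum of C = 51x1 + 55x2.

Extreme points and C = 51x1 + 55x2:
  (0, 26) → C = 1430
  (8, 0) → C = 408
  (8/3, 2) → C = 246
The feasible region is unbounded (it extends along (0, 1), (1, 0)), but C strictly increases along every unbounded feasible direction, so there is no improving ray and the minimum is attained at a vertex.

x1 = 8/3, x2 = 2, minimum C = 246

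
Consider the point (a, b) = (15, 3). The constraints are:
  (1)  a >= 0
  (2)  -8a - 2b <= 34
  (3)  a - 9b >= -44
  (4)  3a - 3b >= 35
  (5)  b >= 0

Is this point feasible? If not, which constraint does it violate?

(1): 15 ≥ 0 ✓
(2): -126 ≤ 34 ✓
(3): -12 ≥ -44 ✓
(4): 36 ≥ 35 ✓
(5): 3 ≥ 0 ✓

feasible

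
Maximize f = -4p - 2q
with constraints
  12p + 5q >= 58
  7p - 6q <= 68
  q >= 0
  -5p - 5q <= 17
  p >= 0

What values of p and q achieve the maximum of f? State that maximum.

Extreme points and f = -4p - 2q:
  (29/6, 0) → f = -58/3
  (0, 58/5) → f = -116/5
  (68/7, 0) → f = -272/7
The feasible region is unbounded (it extends along (0, 1), (6, 7)), but f strictly decreases along every unbounded feasible direction, so there is no improving ray and the maximum is attained at a vertex.

The binding constraints are 12p + 5q = 58 and q = 0.
Solving simultaneously gives p = 29/6, q = 0.

p = 29/6, q = 0, maximum f = -58/3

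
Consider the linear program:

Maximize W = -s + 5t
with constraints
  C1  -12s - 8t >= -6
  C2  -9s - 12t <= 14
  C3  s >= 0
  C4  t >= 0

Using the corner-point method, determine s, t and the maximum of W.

s = 0, t = 3/4, maximum W = 15/4

Vertices and W = -s + 5t:
  (0, 3/4) → W = 15/4
  (1/2, 0) → W = -1/2
  (0, 0) → W = 0

The optimum lies where -12s - 8t = -6 and s = 0.
Solving simultaneously gives s = 0, t = 3/4.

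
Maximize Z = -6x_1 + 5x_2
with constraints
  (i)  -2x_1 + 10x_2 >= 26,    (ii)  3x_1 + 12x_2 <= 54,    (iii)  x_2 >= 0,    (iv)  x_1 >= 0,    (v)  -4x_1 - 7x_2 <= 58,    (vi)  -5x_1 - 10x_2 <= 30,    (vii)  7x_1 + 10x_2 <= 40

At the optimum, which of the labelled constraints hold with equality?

(iv) and (vii)

Feasible corners and Z = -6x_1 + 5x_2:
  (0, 13/5) → Z = 13
  (14/9, 131/45) → Z = 47/9
  (0, 4) → Z = 20

The maximum is at (0, 4). Substituting into each constraint, equality holds for (iv) and (vii); the remaining constraints have slack.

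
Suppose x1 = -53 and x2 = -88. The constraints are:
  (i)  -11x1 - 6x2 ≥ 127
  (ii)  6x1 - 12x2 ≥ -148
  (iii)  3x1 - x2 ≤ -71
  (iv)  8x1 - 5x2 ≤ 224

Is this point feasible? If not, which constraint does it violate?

feasible

(i): 1111 ≥ 127 ✓
(ii): 738 ≥ -148 ✓
(iii): -71 ≤ -71 ✓
(iv): 16 ≤ 224 ✓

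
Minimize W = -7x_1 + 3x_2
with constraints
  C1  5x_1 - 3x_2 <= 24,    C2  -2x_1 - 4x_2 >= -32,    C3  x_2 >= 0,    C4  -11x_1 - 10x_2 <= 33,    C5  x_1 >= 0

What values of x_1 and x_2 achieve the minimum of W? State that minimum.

x_1 = 96/13, x_2 = 56/13, minimum W = -504/13

Feasible corners and W = -7x_1 + 3x_2:
  (96/13, 56/13) → W = -504/13
  (24/5, 0) → W = -168/5
  (0, 8) → W = 24
  (0, 0) → W = 0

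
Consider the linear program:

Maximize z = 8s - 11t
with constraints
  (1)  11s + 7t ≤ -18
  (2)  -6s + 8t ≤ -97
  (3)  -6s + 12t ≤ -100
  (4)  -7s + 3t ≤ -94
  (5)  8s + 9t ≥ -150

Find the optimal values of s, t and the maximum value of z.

s = 888/43, t = -1506/43, maximum z = 23670/43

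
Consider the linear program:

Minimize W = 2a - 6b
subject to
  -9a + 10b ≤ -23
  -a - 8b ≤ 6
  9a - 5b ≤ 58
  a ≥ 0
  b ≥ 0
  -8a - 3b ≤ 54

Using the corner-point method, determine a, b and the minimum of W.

a = 31/3, b = 7, minimum W = -64/3

Feasible corners and W = 2a - 6b:
  (31/3, 7) → W = -64/3
  (23/9, 0) → W = 46/9
  (58/9, 0) → W = 116/9

At the optimal vertex, -9a + 10b = -23 and 9a - 5b = 58.
Solving simultaneously gives a = 31/3, b = 7.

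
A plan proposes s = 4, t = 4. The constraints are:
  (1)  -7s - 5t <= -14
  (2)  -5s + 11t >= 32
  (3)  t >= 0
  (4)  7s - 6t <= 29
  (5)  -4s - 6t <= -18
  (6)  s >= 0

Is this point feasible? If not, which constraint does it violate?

not feasible — violates (2)

Constraint (2): -5s + 11t = 24, which is not ≥ 32. All other constraints are satisfied.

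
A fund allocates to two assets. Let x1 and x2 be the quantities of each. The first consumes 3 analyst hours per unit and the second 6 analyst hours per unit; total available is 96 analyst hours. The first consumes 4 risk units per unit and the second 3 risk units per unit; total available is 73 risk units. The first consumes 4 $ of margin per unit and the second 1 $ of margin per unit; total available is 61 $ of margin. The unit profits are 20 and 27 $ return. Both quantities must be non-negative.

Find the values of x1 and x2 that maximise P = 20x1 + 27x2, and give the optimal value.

x1 = 10, x2 = 11, maximum P = 497

Extreme points and P = 20x1 + 27x2:
  (0, 0) → P = 0
  (0, 16) → P = 432
  (61/4, 0) → P = 305
  (10, 11) → P = 497
  (55/4, 6) → P = 437

The optimum lies where 3x1 + 6x2 = 96 and 4x1 + 3x2 = 73.
Solving simultaneously gives x1 = 10, x2 = 11.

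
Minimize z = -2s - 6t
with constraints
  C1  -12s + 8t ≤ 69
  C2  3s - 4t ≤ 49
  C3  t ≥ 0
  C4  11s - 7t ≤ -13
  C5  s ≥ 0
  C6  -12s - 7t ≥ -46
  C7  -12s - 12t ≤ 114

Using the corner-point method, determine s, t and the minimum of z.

s = 0, t = 46/7, minimum z = -276/7

At the optimal vertex, s = 0 and -12s - 7t = -46.
Solving simultaneously gives s = 0, t = 46/7.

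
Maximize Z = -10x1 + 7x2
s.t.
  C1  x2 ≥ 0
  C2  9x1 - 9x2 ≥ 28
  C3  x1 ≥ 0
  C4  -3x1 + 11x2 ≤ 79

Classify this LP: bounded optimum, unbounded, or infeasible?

Vertices and Z = -10x1 + 7x2:
  (28/9, 0) → Z = -280/9
  (1019/72, 265/24) → Z = -4625/72
The feasible region has finitely many vertices and no improving ray; the maximum is -280/9 at (28/9, 0).

bounded optimum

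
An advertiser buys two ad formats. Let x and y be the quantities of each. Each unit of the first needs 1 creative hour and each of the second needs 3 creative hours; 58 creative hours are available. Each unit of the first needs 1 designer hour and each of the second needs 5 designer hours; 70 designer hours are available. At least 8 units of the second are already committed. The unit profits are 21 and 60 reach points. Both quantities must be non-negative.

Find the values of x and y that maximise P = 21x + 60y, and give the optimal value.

Extreme points and P = 21x + 60y:
  (0, 14) → P = 840
  (0, 8) → P = 480
  (30, 8) → P = 1110

At the optimal vertex, x + 5y = 70 and y = 8.
Solving simultaneously gives x = 30, y = 8.

x = 30, y = 8, maximum P = 1110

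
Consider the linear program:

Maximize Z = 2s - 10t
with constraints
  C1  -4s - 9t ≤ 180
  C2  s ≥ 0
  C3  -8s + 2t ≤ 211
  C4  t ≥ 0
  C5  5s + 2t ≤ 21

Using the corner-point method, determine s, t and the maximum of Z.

Feasible corners and Z = 2s - 10t:
  (0, 0) → Z = 0
  (0, 21/2) → Z = -105
  (21/5, 0) → Z = 42/5

s = 21/5, t = 0, maximum Z = 42/5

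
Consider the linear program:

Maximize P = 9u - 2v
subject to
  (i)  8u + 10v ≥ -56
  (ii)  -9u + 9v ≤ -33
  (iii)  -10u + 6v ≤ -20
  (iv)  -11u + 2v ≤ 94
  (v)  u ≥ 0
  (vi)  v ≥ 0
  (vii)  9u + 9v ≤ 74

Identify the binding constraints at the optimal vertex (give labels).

Vertices and P = 9u - 2v:
  (11/3, 0) → P = 33
  (107/18, 41/18) → P = 881/18
  (74/9, 0) → P = 74

The maximum is at (74/9, 0). Substituting into each constraint, equality holds for (vi) and (vii); the remaining constraints have slack.

(vi) and (vii)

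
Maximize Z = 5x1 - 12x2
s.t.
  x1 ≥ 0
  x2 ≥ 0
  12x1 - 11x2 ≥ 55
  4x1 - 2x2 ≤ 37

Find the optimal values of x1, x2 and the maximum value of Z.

x1 = 37/4, x2 = 0, maximum Z = 185/4

Extreme points and Z = 5x1 - 12x2:
  (55/12, 0) → Z = 275/12
  (37/4, 0) → Z = 185/4
  (297/20, 56/5) → Z = -1203/20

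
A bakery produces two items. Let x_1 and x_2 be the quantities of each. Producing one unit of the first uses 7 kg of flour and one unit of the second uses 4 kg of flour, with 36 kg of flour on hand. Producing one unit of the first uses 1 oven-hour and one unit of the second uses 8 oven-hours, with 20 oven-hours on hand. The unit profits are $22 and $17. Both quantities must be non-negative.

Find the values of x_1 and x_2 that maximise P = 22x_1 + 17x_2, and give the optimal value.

Corner points and P = 22x_1 + 17x_2:
  (0, 0) → P = 0
  (0, 5/2) → P = 85/2
  (36/7, 0) → P = 792/7
  (4, 2) → P = 122

The binding constraints are 7x_1 + 4x_2 = 36 and x_1 + 8x_2 = 20.
Solving simultaneously gives x_1 = 4, x_2 = 2.

x_1 = 4, x_2 = 2, maximum P = 122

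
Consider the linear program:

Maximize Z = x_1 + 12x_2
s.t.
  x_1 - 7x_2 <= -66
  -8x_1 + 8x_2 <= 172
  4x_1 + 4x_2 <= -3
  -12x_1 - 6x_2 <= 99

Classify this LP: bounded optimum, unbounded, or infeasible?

Corner points and Z = x_1 + 12x_2:
  (-285/32, 261/32) → Z = 2847/32
  (-121/10, 77/10) → Z = 803/10
  (-89/8, 83/8) → Z = 907/8
  (-38/3, 53/6) → Z = 280/3
The feasible region has finitely many vertices and no improving ray; the maximum is 907/8 at (-89/8, 83/8).

bounded optimum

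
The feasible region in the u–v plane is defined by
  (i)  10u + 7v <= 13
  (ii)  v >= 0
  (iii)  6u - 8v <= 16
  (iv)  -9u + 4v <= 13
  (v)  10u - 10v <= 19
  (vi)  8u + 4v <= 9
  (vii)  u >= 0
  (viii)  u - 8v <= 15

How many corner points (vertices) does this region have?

Of the 28 pairwise boundary intersections, those satisfying every inequality are:
  (11/16, 7/8)
  (0, 13/7)
  (9/8, 0)
  (0, 0)

4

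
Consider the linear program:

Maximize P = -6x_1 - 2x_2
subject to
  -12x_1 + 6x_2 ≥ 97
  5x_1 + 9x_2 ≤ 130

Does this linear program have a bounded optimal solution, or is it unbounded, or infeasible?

From the feasible point (-31/46, 2045/138), moving in the direction (-6, -12) keeps every constraint satisfied while P increases without bound.

unbounded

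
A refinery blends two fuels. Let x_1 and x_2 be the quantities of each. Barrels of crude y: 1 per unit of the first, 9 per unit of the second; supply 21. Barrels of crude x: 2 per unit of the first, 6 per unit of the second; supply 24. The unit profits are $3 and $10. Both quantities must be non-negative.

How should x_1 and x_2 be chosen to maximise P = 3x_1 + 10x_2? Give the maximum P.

The binding constraints are x_1 + 9x_2 = 21 and 2x_1 + 6x_2 = 24.
Solving simultaneously gives x_1 = 15/2, x_2 = 3/2.

x_1 = 15/2, x_2 = 3/2, maximum P = 75/2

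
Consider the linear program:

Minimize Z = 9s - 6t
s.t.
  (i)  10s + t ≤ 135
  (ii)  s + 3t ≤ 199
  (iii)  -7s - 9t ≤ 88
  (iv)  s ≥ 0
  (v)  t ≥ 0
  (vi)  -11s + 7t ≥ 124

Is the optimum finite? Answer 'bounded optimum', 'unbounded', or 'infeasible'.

bounded optimum

Extreme points and Z = 9s - 6t:
  (206/29, 1855/29) → Z = -9276/29
  (821/81, 2725/81) → Z = -2987/27
  (0, 199/3) → Z = -398
  (0, 124/7) → Z = -744/7
The feasible region has finitely many vertices and no improving ray; the minimum is -398 at (0, 199/3).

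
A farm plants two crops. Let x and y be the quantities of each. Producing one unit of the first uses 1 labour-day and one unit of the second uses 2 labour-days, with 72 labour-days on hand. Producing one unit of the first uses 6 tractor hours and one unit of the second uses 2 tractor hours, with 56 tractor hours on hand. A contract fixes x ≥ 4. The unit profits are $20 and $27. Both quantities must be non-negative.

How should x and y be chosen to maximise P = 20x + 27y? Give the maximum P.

x = 4, y = 16, maximum P = 512

Extreme points and P = 20x + 27y:
  (28/3, 0) → P = 560/3
  (4, 0) → P = 80
  (4, 16) → P = 512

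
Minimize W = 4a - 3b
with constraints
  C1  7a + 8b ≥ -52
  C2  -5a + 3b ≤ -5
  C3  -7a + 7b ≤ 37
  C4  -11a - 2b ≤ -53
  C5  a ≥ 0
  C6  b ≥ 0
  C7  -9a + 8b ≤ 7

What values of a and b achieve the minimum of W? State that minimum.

Vertices and W = 4a - 3b:
  (169/43, 210/43) → W = 46/43
  (61/13, 80/13) → W = 4/13
  (247/7, 284/7) → W = 136/7
  (53/11, 0) → W = 212/11
The feasible region is unbounded (it extends along (1, 1), (1, 0)), but W strictly increases along every unbounded feasible direction, so there is no improving ray and the minimum is attained at a vertex.

The binding constraints are -5a + 3b = -5 and -9a + 8b = 7.
Solving simultaneously gives a = 61/13, b = 80/13.

a = 61/13, b = 80/13, minimum W = 4/13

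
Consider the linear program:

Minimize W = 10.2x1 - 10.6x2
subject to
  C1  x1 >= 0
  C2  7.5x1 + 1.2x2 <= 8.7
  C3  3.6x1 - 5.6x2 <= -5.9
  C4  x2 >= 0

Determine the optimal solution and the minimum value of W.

x1 = 0, x2 = 7.25, minimum W = -76.85

At the optimal vertex, x1 = 0 and 7.5x1 + 1.2x2 = 8.7.
Solving simultaneously gives x1 = 0, x2 = 29/4.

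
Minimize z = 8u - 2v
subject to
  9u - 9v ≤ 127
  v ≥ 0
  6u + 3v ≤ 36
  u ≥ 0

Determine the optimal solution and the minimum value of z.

Vertices and z = 8u - 2v:
  (6, 0) → z = 48
  (0, 0) → z = 0
  (0, 12) → z = -24

The optimum lies where 6u + 3v = 36 and u = 0.
Solving simultaneously gives u = 0, v = 12.

u = 0, v = 12, minimum z = -24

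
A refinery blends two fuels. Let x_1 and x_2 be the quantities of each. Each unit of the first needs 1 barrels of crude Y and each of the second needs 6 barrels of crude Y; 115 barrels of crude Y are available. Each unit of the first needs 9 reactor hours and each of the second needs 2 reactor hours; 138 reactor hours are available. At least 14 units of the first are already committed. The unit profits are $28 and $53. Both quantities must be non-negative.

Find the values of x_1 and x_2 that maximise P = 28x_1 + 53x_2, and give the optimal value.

Feasible corners and P = 28x_1 + 53x_2:
  (46/3, 0) → P = 1288/3
  (14, 0) → P = 392
  (14, 6) → P = 710

x_1 = 14, x_2 = 6, maximum P = 710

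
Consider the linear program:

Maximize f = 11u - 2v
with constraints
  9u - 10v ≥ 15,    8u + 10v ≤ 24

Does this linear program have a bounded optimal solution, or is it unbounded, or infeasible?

unbounded

From the feasible point (39/17, 48/85), moving in the direction (10, -8) keeps every constraint satisfied while f increases without bound.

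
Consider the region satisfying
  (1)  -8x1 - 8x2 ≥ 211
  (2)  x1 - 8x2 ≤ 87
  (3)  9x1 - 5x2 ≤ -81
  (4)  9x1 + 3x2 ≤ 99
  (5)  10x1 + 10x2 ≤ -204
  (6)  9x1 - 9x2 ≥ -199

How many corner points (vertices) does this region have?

Intersecting each pair of boundary lines and keeping only the points that satisfy every inequality leaves:
  (-1703/112, -1251/112)
  (-3491/144, -307/144)
  (-1083/67, -864/67)
  (-2375/63, -982/63)

4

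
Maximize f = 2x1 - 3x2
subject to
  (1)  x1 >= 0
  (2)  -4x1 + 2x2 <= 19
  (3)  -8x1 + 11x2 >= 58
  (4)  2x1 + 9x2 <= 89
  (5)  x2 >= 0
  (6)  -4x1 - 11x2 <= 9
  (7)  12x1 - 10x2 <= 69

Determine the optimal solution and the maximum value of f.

Vertices and f = 2x1 - 3x2:
  (0, 19/2) → f = -57/2
  (0, 58/11) → f = -174/11
  (7/40, 197/20) → f = -146/5
  (457/94, 414/47) → f = -785/47

The optimum lies where x1 = 0 and -8x1 + 11x2 = 58.
Solving simultaneously gives x1 = 0, x2 = 58/11.

x1 = 0, x2 = 58/11, maximum f = -174/11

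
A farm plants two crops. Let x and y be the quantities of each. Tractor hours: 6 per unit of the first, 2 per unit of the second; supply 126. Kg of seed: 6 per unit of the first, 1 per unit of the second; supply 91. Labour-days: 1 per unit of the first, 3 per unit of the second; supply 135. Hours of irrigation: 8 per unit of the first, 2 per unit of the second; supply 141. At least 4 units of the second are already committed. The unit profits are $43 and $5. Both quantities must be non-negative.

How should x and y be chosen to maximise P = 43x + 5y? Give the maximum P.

x = 29/2, y = 4, maximum P = 1287/2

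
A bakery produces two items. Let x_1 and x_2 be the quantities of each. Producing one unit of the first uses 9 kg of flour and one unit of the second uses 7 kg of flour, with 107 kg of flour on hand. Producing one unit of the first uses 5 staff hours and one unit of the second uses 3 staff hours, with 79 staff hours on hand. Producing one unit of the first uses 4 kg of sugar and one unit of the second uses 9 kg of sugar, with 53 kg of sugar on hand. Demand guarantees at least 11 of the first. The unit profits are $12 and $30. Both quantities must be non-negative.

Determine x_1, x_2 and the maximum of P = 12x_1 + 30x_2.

At the optimal vertex, 4x_1 + 9x_2 = 53 and x_1 = 11.
Solving simultaneously gives x_1 = 11, x_2 = 1.

x_1 = 11, x_2 = 1, maximum P = 162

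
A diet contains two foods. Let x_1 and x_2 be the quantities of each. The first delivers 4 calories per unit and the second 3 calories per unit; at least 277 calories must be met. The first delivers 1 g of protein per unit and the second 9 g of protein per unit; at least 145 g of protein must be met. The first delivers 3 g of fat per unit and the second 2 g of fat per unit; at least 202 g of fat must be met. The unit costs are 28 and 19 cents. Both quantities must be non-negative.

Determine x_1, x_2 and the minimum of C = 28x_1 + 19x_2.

x_1 = 52, x_2 = 23, minimum C = 1893

Vertices and C = 28x_1 + 19x_2:
  (0, 101) → C = 1919
  (145, 0) → C = 4060
  (686/11, 101/11) → C = 21127/11
  (52, 23) → C = 1893
The feasible region is unbounded (it extends along (0, 1), (1, 0)), but C strictly increases along every unbounded feasible direction, so there is no improving ray and the minimum is attained at a vertex.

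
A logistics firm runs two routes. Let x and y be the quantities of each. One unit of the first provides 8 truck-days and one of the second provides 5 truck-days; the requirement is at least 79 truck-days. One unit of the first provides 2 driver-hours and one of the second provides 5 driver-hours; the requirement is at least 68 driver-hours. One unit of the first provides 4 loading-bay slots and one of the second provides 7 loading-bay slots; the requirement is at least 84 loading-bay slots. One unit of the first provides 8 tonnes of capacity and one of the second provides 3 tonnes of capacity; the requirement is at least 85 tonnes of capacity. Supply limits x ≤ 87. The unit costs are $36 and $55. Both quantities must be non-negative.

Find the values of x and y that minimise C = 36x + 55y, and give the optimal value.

x = 13/2, y = 11, minimum C = 839

Vertices and C = 36x + 55y:
  (0, 85/3) → C = 4675/3
  (34, 0) → C = 1224
  (87, 0) → C = 3132
  (13/2, 11) → C = 839
The feasible region is unbounded (it extends along (0, 1)), but C strictly increases along every unbounded feasible direction, so there is no improving ray and the minimum is attained at a vertex.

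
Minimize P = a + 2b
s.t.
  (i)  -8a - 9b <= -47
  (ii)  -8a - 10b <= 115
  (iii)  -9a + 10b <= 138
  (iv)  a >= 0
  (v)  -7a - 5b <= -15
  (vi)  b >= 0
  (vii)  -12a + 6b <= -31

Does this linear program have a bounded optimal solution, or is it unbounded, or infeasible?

bounded optimum

Feasible corners and P = a + 2b:
  (47/8, 0) → P = 47/8
  (187/52, 79/39) → P = 1193/156
  (569/33, 645/22) → P = 2504/33
The feasible region has finitely many vertices and no improving ray; the minimum is 47/8 at (47/8, 0).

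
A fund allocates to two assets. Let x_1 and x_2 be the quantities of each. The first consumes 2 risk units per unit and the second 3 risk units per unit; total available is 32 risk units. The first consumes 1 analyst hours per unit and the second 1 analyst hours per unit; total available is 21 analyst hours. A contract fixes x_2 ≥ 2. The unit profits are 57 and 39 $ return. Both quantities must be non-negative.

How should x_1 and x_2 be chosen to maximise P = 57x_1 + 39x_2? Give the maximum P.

x_1 = 13, x_2 = 2, maximum P = 819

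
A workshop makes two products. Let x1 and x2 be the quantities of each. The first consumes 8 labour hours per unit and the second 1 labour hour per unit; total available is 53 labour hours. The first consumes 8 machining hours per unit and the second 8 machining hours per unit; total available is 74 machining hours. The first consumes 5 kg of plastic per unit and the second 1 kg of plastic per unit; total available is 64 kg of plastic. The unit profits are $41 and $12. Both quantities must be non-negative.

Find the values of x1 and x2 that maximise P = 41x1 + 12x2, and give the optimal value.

x1 = 25/4, x2 = 3, maximum P = 1169/4

Corner points and P = 41x1 + 12x2:
  (0, 0) → P = 0
  (0, 37/4) → P = 111
  (53/8, 0) → P = 2173/8
  (25/4, 3) → P = 1169/4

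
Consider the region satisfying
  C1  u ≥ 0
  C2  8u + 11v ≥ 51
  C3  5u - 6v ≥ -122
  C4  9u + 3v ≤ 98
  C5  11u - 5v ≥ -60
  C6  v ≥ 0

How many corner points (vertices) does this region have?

5

Pairwise boundary intersections that survive every other constraint:
  (0, 51/11)
  (0, 12)
  (51/8, 0)
  (155/39, 809/39)
  (98/9, 0)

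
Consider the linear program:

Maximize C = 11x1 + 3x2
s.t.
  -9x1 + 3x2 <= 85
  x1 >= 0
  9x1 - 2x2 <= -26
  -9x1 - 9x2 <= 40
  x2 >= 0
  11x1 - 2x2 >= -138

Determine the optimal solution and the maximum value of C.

Feasible corners and C = 11x1 + 3x2:
  (0, 85/3) → C = 85
  (92/9, 59) → C = 2605/9
  (0, 13) → C = 39

x1 = 92/9, x2 = 59, maximum C = 2605/9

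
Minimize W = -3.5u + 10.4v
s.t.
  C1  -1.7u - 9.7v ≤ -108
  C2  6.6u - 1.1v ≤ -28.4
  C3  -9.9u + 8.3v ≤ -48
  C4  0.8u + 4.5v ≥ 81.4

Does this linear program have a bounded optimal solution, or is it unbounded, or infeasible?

infeasible

The boundaries -1.7u - 9.7v = -108 and 0.8u + 4.5v = 81.4 meet at (30358/11, -5198/11), but that point violates 6.6u - 1.1v ≤ -28.4. Every candidate vertex is excluded by some other constraint, so the feasible region is empty.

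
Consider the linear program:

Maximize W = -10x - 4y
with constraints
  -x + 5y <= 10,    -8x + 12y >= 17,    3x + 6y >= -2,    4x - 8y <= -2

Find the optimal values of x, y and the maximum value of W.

x = -10/3, y = 4/3, maximum W = 28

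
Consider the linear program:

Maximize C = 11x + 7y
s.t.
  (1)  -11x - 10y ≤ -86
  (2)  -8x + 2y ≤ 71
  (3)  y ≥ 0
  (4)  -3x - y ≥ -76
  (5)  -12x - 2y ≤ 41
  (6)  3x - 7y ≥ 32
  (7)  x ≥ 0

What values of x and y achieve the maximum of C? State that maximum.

x = 47/2, y = 11/2, maximum C = 297

Feasible corners and C = 11x + 7y:
  (76/3, 0) → C = 836/3
  (32/3, 0) → C = 352/3
  (47/2, 11/2) → C = 297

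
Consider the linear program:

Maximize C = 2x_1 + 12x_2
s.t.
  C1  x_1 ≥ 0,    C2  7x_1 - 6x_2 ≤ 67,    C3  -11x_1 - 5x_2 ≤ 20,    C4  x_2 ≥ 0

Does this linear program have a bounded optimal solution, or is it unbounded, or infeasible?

unbounded

From the feasible point (0, 0), moving in the direction (0, 1) keeps every constraint satisfied while C increases without bound.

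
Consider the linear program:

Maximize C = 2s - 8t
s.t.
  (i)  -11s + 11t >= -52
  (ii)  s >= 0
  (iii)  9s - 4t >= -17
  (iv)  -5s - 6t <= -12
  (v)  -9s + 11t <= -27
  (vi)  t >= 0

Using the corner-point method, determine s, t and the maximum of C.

s = 52/11, t = 0, maximum C = 104/11

Vertices and C = 2s - 8t:
  (25/2, 171/22) → C = -409/11
  (52/11, 0) → C = 104/11
  (3, 0) → C = 6

The binding constraints are -11s + 11t = -52 and t = 0.
Solving simultaneously gives s = 52/11, t = 0.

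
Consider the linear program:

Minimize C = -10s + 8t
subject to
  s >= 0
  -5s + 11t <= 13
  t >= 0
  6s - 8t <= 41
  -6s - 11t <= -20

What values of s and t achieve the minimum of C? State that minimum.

s = 555/26, t = 283/26, minimum C = -1643/13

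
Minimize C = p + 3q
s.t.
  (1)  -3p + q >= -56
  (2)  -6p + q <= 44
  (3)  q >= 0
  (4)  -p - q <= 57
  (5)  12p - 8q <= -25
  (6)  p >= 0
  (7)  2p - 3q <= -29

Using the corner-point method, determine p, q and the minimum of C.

p = 0, q = 29/3, minimum C = 29

Vertices and C = p + 3q:
  (473/12, 249/4) → C = 1357/6
  (0, 44) → C = 132
  (157/20, 149/10) → C = 1051/20
  (0, 29/3) → C = 29
The feasible region is unbounded (it extends along (1, 6), (1, 3)), but C strictly increases along every unbounded feasible direction, so there is no improving ray and the minimum is attained at a vertex.

The optimum lies where p = 0 and 2p - 3q = -29.
Solving simultaneously gives p = 0, q = 29/3.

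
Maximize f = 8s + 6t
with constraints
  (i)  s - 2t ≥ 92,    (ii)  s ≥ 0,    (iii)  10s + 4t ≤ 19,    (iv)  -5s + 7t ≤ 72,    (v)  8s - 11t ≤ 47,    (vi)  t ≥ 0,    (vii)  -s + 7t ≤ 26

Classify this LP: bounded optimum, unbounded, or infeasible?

infeasible

The boundaries s = 0 and t = 0 meet at (0, 0), but that point violates s - 2t ≥ 92. Every candidate vertex is excluded by some other constraint, so the feasible region is empty.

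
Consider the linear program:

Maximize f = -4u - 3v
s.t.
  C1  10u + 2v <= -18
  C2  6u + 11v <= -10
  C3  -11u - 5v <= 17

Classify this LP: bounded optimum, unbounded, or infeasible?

infeasible

The boundaries 10u + 2v = -18 and 6u + 11v = -10 meet at (-89/49, 4/49), but that point violates -11u - 5v ≤ 17. Every candidate vertex is excluded by some other constraint, so the feasible region is empty.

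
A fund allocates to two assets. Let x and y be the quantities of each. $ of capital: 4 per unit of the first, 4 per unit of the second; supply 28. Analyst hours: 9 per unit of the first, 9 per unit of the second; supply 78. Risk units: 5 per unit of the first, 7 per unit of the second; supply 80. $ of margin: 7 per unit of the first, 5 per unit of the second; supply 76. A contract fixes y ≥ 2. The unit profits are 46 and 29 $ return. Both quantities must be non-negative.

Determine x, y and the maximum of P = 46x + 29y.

x = 5, y = 2, maximum P = 288

Feasible corners and P = 46x + 29y:
  (0, 7) → P = 203
  (0, 2) → P = 58
  (5, 2) → P = 288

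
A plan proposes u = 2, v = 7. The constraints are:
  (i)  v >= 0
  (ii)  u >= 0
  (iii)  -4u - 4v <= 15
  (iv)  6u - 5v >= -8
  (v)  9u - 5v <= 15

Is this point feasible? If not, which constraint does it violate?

not feasible — violates (iv)

Constraint (iv): 6u - 5v = -23, which is not ≥ -8. All other constraints are satisfied.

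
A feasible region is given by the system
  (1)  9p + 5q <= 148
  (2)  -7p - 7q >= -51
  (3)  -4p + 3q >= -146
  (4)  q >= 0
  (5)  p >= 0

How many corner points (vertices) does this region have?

3

Intersecting each pair of boundary lines and keeping only the points that satisfy every inequality leaves:
  (51/7, 0)
  (0, 51/7)
  (0, 0)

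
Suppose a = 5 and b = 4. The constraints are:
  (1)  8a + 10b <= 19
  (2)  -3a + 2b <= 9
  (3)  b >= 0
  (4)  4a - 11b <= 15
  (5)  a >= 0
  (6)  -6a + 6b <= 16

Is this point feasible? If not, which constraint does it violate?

Constraint (1): 8a + 10b = 80, which is not ≤ 19. All other constraints are satisfied.

not feasible — violates (1)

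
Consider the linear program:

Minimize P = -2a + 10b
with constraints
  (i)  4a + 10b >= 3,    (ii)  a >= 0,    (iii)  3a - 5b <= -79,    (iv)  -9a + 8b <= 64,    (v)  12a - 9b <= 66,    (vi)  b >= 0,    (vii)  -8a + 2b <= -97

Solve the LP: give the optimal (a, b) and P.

a = 643/34, b = 923/34, minimum P = 3972/17

The binding constraints are 3a - 5b = -79 and -8a + 2b = -97.
Solving simultaneously gives a = 643/34, b = 923/34.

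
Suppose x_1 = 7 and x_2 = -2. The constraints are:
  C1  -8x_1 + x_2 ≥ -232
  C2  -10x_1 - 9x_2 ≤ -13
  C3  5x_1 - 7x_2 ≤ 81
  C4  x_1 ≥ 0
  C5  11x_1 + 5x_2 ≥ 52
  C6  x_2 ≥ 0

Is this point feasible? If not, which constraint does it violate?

not feasible — violates C6

Constraint C6: x_2 = -2, which is not ≥ 0. All other constraints are satisfied.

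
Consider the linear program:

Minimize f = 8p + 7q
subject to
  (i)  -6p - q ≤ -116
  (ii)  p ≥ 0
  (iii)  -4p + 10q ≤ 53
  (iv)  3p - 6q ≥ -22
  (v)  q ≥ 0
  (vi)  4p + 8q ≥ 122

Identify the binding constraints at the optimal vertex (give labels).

Vertices and f = 8p + 7q:
  (1107/64, 391/32) → f = 7165/32
  (403/22, 67/11) → f = 2081/11
  (61/2, 0) → f = 244
The feasible region is unbounded (it extends along (5, 2), (1, 0)), but f strictly increases along every unbounded feasible direction, so there is no improving ray and the minimum is attained at a vertex.

The minimum is at (403/22, 67/11). Substituting into each constraint, equality holds for (i) and (vi); the remaining constraints have slack.

(i) and (vi)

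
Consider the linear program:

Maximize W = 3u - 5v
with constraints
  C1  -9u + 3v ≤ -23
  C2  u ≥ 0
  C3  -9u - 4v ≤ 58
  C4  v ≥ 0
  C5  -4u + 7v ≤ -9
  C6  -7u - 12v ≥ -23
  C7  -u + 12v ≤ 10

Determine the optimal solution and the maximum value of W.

Feasible corners and W = 3u - 5v:
  (23/9, 0) → W = 23/3
  (134/51, 11/51) → W = 347/51
  (23/7, 0) → W = 69/7
  (269/97, 29/97) → W = 662/97

At the optimal vertex, v = 0 and -7u - 12v = -23.
Solving simultaneously gives u = 23/7, v = 0.

u = 23/7, v = 0, maximum W = 69/7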